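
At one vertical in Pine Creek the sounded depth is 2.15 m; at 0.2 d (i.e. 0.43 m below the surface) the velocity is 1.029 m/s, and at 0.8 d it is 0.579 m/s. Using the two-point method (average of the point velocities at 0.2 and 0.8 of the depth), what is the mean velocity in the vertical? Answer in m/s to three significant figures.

0.804 m/s

v̄ = (1.029 + 0.579) / 2 = 0.8040 m/s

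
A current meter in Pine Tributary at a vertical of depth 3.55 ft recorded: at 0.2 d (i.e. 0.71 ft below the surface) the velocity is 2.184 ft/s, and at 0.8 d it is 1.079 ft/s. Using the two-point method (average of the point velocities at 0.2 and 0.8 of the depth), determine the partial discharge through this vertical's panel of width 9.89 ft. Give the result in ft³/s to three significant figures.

57.3 ft³/s

v̄ = (2.184 + 1.079) / 2 = 1.632 ft/s
q = v̄ × d × w = 1.632 × 3.55 × 9.89 = 57.28 ft³/s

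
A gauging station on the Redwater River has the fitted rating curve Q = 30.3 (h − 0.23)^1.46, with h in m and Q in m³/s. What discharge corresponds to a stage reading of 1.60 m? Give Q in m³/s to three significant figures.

Q = 30.3 × (1.60 − 0.23)^1.46 = 30.3 × 1.37^1.46 = 47.98 m³/s

48.0 m³/s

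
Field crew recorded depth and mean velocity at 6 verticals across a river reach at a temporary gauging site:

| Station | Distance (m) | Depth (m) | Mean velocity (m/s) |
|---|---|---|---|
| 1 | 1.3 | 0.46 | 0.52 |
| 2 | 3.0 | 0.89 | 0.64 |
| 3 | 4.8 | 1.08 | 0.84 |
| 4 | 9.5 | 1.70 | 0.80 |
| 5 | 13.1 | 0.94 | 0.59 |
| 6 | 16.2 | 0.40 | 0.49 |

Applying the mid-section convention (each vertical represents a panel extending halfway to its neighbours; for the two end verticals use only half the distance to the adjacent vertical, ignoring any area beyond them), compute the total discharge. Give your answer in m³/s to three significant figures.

w_1 = (3.0 − 1.3)/2 = 0.85 m; q_1 = 0.52 × 0.46 × 0.85 = 0.2033 m³/s
w_2 = (4.8 − 1.3)/2 = 1.75 m; q_2 = 0.64 × 0.89 × 1.75 = 0.9968 m³/s
w_3 = (9.5 − 3.0)/2 = 3.25 m; q_3 = 0.84 × 1.08 × 3.25 = 2.948 m³/s
w_4 = (13.1 − 4.8)/2 = 4.15 m; q_4 = 0.80 × 1.70 × 4.15 = 5.644 m³/s
w_5 = (16.2 − 9.5)/2 = 3.35 m; q_5 = 0.59 × 0.94 × 3.35 = 1.858 m³/s
w_6 = (16.2 − 13.1)/2 = 1.55 m; q_6 = 0.49 × 0.40 × 1.55 = 0.3038 m³/s
Q = Σ qᵢ = 11.95 m³/s

12.0 m³/s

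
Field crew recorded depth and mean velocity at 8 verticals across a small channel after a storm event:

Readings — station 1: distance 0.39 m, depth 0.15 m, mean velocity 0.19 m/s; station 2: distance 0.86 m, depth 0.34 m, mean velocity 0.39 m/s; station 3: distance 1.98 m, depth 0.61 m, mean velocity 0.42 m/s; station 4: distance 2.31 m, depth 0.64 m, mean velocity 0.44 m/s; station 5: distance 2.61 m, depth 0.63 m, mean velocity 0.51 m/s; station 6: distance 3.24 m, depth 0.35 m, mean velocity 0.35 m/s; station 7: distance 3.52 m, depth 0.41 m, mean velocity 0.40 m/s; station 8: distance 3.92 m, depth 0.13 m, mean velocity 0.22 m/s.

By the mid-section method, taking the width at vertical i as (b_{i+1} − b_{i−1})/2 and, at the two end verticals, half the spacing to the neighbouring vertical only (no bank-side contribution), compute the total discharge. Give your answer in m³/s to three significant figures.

0.653 m³/s

w_1 = (0.86 − 0.39)/2 = 0.235 m; q_1 = 0.19 × 0.15 × 0.235 = 0.006698 m³/s
w_2 = (1.98 − 0.39)/2 = 0.795 m; q_2 = 0.39 × 0.34 × 0.795 = 0.1054 m³/s
w_3 = (2.31 − 0.86)/2 = 0.725 m; q_3 = 0.42 × 0.61 × 0.725 = 0.1857 m³/s
w_4 = (2.61 − 1.98)/2 = 0.315 m; q_4 = 0.44 × 0.64 × 0.315 = 0.08870 m³/s
w_5 = (3.24 − 2.31)/2 = 0.465 m; q_5 = 0.51 × 0.63 × 0.465 = 0.1494 m³/s
w_6 = (3.52 − 2.61)/2 = 0.455 m; q_6 = 0.35 × 0.35 × 0.455 = 0.05574 m³/s
w_7 = (3.92 − 3.24)/2 = 0.34 m; q_7 = 0.40 × 0.41 × 0.34 = 0.05576 m³/s
w_8 = (3.92 − 3.52)/2 = 0.2 m; q_8 = 0.22 × 0.13 × 0.2 = 0.005720 m³/s
Q = Σ qᵢ = 0.6532 m³/s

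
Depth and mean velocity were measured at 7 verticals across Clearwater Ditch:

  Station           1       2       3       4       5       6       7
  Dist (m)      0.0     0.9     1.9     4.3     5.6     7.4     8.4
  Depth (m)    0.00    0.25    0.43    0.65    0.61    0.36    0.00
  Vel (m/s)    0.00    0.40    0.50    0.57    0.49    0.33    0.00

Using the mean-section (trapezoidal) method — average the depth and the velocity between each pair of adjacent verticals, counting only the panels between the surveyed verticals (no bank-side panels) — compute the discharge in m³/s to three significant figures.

1.69 m³/s

Panel 1-2: Δb = 0.9 m, d̄ = (0.00+0.25)/2 = 0.125, v̄ = (0.00+0.40)/2 = 0.2 → q = 0.9×0.125×0.2 = 0.02250 m³/s
Panel 2-3: Δb = 1 m, d̄ = (0.25+0.43)/2 = 0.34, v̄ = (0.40+0.50)/2 = 0.45 → q = 1×0.34×0.45 = 0.1530 m³/s
Panel 3-4: Δb = 2.4 m, d̄ = (0.43+0.65)/2 = 0.54, v̄ = (0.50+0.57)/2 = 0.535 → q = 2.4×0.54×0.535 = 0.6934 m³/s
Panel 4-5: Δb = 1.3 m, d̄ = (0.65+0.61)/2 = 0.63, v̄ = (0.57+0.49)/2 = 0.53 → q = 1.3×0.63×0.53 = 0.4341 m³/s
Panel 5-6: Δb = 1.8 m, d̄ = (0.61+0.36)/2 = 0.485, v̄ = (0.49+0.33)/2 = 0.41 → q = 1.8×0.485×0.41 = 0.3579 m³/s
Panel 6-7: Δb = 1 m, d̄ = (0.36+0.00)/2 = 0.18, v̄ = (0.33+0.00)/2 = 0.165 → q = 1×0.18×0.165 = 0.02970 m³/s
Q = Σ q = 1.691 m³/s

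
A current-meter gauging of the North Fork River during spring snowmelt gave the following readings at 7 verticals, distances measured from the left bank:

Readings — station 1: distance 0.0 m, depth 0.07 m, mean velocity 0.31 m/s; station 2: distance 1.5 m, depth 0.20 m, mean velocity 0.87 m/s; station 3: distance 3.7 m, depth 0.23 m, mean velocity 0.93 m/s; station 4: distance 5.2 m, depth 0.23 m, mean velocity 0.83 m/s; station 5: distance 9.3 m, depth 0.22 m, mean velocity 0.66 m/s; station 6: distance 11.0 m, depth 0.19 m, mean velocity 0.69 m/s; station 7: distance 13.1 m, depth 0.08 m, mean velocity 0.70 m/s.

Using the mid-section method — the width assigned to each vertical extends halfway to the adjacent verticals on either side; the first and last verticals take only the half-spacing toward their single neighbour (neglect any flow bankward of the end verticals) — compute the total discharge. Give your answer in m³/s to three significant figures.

2.00 m³/s

w_1 = (1.5 − 0.0)/2 = 0.75 m; q_1 = 0.31 × 0.07 × 0.75 = 0.01628 m³/s
w_2 = (3.7 − 0.0)/2 = 1.85 m; q_2 = 0.87 × 0.20 × 1.85 = 0.3219 m³/s
w_3 = (5.2 − 1.5)/2 = 1.85 m; q_3 = 0.93 × 0.23 × 1.85 = 0.3957 m³/s
w_4 = (9.3 − 3.7)/2 = 2.8 m; q_4 = 0.83 × 0.23 × 2.8 = 0.5345 m³/s
w_5 = (11.0 − 5.2)/2 = 2.9 m; q_5 = 0.66 × 0.22 × 2.9 = 0.4211 m³/s
w_6 = (13.1 − 9.3)/2 = 1.9 m; q_6 = 0.69 × 0.19 × 1.9 = 0.2491 m³/s
w_7 = (13.1 − 11.0)/2 = 1.05 m; q_7 = 0.70 × 0.08 × 1.05 = 0.05880 m³/s
Q = Σ qᵢ = 1.997 m³/s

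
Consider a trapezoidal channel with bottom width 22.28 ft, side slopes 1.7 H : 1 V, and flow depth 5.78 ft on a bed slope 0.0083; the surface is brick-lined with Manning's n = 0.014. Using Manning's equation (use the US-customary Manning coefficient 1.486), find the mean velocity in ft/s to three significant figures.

24.8 ft/s

A = (b + z·y)·y = (22.28 + 1.7×5.78)×5.78 = 185.6 ft²
P = b + 2y√(1+z²) = 22.28 + 2×5.78×√(1+1.7²) = 45.08 ft
R = A/P = 185.6/45.08 = 4.117 ft
Q = (1.486/n)·A·R^(2/3)·S^(1/2) = (1.486/0.014) × 185.6 × 4.117^(2/3) × 0.0083^(1/2) = 4609 ft³/s
V = Q/A = 4609/185.6 = 24.84 ft/s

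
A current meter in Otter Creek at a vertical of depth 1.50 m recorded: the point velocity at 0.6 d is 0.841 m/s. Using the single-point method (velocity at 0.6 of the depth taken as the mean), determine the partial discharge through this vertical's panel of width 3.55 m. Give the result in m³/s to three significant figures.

v̄ = v₀.₆ = 0.841 m/s
q = v̄ × d × w = 0.8410 × 1.50 × 3.55 = 4.478 m³/s

4.48 m³/s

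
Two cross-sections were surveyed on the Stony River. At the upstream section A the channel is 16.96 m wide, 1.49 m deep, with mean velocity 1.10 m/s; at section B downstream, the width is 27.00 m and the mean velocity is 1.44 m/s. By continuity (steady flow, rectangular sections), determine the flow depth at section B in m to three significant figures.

Q = A₁V₁ = (16.96×1.49) × 1.10 = 27.80 m³/s
d₂ = Q/(b₂ V₂) = 27.80/(27.00×1.44) = 0.7150 m

0.715 m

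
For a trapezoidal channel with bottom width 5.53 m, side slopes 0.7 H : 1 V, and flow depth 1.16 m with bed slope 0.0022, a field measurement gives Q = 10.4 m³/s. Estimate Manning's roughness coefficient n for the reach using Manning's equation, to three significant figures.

0.0305

A = (b + z·y)·y = (5.53 + 0.7×1.16)×1.16 = 7.357 m²
P = b + 2y√(1+z²) = 5.53 + 2×1.16×√(1+0.7²) = 8.362 m
R = A/P = 7.357/8.362 = 0.8798 m
n = (1/Q)·A·R^(2/3)·S^(1/2) = (1/10.4) × 7.357 × 0.9182 × 0.04690 = 0.03046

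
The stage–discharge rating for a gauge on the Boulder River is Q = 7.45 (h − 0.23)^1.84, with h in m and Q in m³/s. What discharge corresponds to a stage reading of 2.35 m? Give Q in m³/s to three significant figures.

29.7 m³/s

Q = 7.45 × (2.35 − 0.23)^1.84 = 7.45 × 2.12^1.84 = 29.69 m³/s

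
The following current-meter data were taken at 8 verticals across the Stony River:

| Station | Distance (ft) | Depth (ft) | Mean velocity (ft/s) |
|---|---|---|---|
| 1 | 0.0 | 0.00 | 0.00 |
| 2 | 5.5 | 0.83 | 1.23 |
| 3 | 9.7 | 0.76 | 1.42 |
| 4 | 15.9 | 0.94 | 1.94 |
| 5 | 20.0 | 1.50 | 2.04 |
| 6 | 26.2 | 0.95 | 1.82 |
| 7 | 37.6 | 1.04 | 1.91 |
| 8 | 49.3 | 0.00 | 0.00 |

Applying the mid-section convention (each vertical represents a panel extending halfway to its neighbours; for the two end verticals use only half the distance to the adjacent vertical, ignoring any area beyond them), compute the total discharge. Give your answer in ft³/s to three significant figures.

73.9 ft³/s

w_2 = (9.7 − 0.0)/2 = 4.85 ft; q_2 = 1.23 × 0.83 × 4.85 = 4.951 ft³/s
w_3 = (15.9 − 5.5)/2 = 5.2 ft; q_3 = 1.42 × 0.76 × 5.2 = 5.612 ft³/s
w_4 = (20.0 − 9.7)/2 = 5.15 ft; q_4 = 1.94 × 0.94 × 5.15 = 9.392 ft³/s
w_5 = (26.2 − 15.9)/2 = 5.15 ft; q_5 = 2.04 × 1.50 × 5.15 = 15.76 ft³/s
w_6 = (37.6 − 20.0)/2 = 8.8 ft; q_6 = 1.82 × 0.95 × 8.8 = 15.22 ft³/s
w_7 = (49.3 − 26.2)/2 = 11.55 ft; q_7 = 1.91 × 1.04 × 11.55 = 22.94 ft³/s
Stations 1, 8 contribute zero (depth or velocity is 0).
Q = Σ qᵢ = 73.87 ft³/s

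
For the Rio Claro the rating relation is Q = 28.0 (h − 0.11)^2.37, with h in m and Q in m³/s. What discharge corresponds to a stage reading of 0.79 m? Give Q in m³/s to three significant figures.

Q = 28.0 × (0.79 − 0.11)^2.37 = 28.0 × 0.68^2.37 = 11.23 m³/s

11.2 m³/s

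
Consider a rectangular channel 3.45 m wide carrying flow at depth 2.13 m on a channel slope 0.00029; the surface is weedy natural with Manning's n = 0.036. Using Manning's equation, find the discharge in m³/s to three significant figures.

3.37 m³/s

A = b·y = 3.45 × 2.13 = 7.349 m²
P = b + 2y = 3.45 + 2×2.13 = 7.710 m
R = A/P = 7.349/7.710 = 0.9531 m
Q = (1/n)·A·R^(2/3)·S^(1/2) = (1/0.036) × 7.349 × 0.9531^(2/3) × 0.00029^(1/2) = 3.367 m³/s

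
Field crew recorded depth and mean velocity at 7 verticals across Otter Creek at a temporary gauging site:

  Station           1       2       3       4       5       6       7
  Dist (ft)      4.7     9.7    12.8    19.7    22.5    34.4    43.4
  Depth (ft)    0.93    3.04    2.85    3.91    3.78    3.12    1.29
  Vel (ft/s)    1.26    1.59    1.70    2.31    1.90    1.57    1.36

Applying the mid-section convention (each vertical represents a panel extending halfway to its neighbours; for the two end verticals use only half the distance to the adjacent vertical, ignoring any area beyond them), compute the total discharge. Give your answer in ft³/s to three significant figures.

w_1 = (9.7 − 4.7)/2 = 2.5 ft; q_1 = 1.26 × 0.93 × 2.5 = 2.930 ft³/s
w_2 = (12.8 − 4.7)/2 = 4.05 ft; q_2 = 1.59 × 3.04 × 4.05 = 19.58 ft³/s
w_3 = (19.7 − 9.7)/2 = 5 ft; q_3 = 1.70 × 2.85 × 5 = 24.23 ft³/s
w_4 = (22.5 − 12.8)/2 = 4.85 ft; q_4 = 2.31 × 3.91 × 4.85 = 43.81 ft³/s
w_5 = (34.4 − 19.7)/2 = 7.35 ft; q_5 = 1.90 × 3.78 × 7.35 = 52.79 ft³/s
w_6 = (43.4 − 22.5)/2 = 10.45 ft; q_6 = 1.57 × 3.12 × 10.45 = 51.19 ft³/s
w_7 = (43.4 − 34.4)/2 = 4.5 ft; q_7 = 1.36 × 1.29 × 4.5 = 7.895 ft³/s
Q = Σ qᵢ = 202.4 ft³/s

202 ft³/s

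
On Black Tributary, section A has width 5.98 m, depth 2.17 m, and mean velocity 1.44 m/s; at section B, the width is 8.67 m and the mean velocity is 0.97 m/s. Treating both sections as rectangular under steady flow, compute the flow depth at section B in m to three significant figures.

2.22 m

Q = A₁V₁ = (5.98×2.17) × 1.44 = 18.69 m³/s
d₂ = Q/(b₂ V₂) = 18.69/(8.67×0.97) = 2.222 m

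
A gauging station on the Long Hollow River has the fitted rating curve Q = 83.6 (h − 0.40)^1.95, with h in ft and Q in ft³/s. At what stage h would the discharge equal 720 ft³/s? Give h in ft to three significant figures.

3.42 ft

h − h₀ = (Q/C)^(1/b) = (720/83.6)^(1/1.95) = 3.017 ft
h = 0.40 + 3.017 = 3.417 ft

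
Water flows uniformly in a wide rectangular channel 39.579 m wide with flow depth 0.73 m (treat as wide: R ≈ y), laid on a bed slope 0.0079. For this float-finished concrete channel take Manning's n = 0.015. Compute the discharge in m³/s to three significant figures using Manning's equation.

139 m³/s

A = b·y = 39.579 × 0.73 = 28.89 m²
Wide channel: R ≈ y = 0.73 m
Q = (1/n)·A·R^(2/3)·S^(1/2) = (1/0.015) × 28.89 × 0.7300^(2/3) × 0.0079^(1/2) = 138.8 m³/s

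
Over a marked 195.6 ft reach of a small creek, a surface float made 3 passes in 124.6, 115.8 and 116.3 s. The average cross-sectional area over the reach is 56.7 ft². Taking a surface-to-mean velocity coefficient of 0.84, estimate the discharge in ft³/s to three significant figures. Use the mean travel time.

t̄ = (124.6 + 115.8 + 116.3) / 3 = 118.9 s
v_surface = L / t̄ = 195.6 / 118.9 = 1.645 ft/s
v_mean = 0.84 × 1.645 = 1.382 ft/s
Q = A × v_mean = 56.7 × 1.382 = 78.35 ft³/s

78.4 ft³/s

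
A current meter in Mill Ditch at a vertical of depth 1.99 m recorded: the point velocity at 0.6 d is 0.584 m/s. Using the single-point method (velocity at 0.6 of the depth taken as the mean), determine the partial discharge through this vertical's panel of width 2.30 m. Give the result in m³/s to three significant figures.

v̄ = v₀.₆ = 0.584 m/s
q = v̄ × d × w = 0.5840 × 1.99 × 2.30 = 2.673 m³/s

2.67 m³/s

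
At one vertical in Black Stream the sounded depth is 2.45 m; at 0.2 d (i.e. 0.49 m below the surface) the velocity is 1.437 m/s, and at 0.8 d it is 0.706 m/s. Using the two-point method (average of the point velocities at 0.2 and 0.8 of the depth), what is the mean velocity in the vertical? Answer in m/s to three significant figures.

1.07 m/s

v̄ = (1.437 + 0.706) / 2 = 1.072 m/s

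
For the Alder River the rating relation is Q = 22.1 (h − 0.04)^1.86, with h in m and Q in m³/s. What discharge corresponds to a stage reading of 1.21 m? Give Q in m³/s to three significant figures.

Q = 22.1 × (1.21 − 0.04)^1.86 = 22.1 × 1.17^1.86 = 29.59 m³/s

29.6 m³/s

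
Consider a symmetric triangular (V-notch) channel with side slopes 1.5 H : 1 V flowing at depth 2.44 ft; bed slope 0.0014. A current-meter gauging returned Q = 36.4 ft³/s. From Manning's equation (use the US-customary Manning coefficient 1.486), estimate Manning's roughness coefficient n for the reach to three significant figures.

0.0138

A = z·y² = 1.5×2.44² = 8.930 ft²
P = 2y√(1+z²) = 2×2.44×√(1+1.5²) = 8.798 ft
R = A/P = 8.930/8.798 = 1.015 ft
n = (1.486/Q)·A·R^(2/3)·S^(1/2) = (1.486/36.4) × 8.930 × 1.010 × 0.03742 = 0.01378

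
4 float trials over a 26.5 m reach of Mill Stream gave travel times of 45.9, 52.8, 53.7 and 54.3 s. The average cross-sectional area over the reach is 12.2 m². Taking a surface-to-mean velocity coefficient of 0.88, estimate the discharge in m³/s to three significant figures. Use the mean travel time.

t̄ = (45.9 + 52.8 + 53.7 + 54.3) / 4 = 51.675 s
v_surface = L / t̄ = 26.5 / 51.675 = 0.5128 m/s
v_mean = 0.88 × 0.5128 = 0.4513 m/s
Q = A × v_mean = 12.2 × 0.4513 = 5.506 m³/s

5.51 m³/s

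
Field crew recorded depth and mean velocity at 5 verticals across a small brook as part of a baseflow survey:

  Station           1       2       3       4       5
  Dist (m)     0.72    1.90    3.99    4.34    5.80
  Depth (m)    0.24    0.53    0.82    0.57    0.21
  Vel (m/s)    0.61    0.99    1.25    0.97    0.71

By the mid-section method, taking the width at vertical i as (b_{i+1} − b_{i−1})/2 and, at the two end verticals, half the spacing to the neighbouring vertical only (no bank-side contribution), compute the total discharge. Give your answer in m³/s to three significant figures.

2.80 m³/s

w_1 = (1.90 − 0.72)/2 = 0.59 m; q_1 = 0.61 × 0.24 × 0.59 = 0.08638 m³/s
w_2 = (3.99 − 0.72)/2 = 1.635 m; q_2 = 0.99 × 0.53 × 1.635 = 0.8579 m³/s
w_3 = (4.34 − 1.90)/2 = 1.22 m; q_3 = 1.25 × 0.82 × 1.22 = 1.251 m³/s
w_4 = (5.80 − 3.99)/2 = 0.905 m; q_4 = 0.97 × 0.57 × 0.905 = 0.5004 m³/s
w_5 = (5.80 − 4.34)/2 = 0.73 m; q_5 = 0.71 × 0.21 × 0.73 = 0.1088 m³/s
Q = Σ qᵢ = 2.804 m³/s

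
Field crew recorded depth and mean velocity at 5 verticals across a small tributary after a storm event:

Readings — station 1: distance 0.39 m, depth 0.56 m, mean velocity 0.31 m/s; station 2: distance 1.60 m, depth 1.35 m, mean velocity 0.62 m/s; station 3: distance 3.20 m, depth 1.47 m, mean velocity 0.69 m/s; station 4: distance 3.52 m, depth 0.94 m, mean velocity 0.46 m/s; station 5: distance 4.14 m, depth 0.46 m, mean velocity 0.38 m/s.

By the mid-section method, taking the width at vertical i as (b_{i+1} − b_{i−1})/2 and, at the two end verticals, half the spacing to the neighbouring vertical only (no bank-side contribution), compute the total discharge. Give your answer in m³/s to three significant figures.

2.51 m³/s

w_1 = (1.60 − 0.39)/2 = 0.605 m; q_1 = 0.31 × 0.56 × 0.605 = 0.1050 m³/s
w_2 = (3.20 − 0.39)/2 = 1.405 m; q_2 = 0.62 × 1.35 × 1.405 = 1.176 m³/s
w_3 = (3.52 − 1.60)/2 = 0.96 m; q_3 = 0.69 × 1.47 × 0.96 = 0.9737 m³/s
w_4 = (4.14 − 3.20)/2 = 0.47 m; q_4 = 0.46 × 0.94 × 0.47 = 0.2032 m³/s
w_5 = (4.14 − 3.52)/2 = 0.31 m; q_5 = 0.38 × 0.46 × 0.31 = 0.05419 m³/s
Q = Σ qᵢ = 2.512 m³/s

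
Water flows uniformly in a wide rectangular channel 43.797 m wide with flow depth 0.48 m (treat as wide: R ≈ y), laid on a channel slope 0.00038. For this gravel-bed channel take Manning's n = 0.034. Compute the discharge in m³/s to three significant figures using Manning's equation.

A = b·y = 43.797 × 0.48 = 21.02 m²
Wide channel: R ≈ y = 0.48 m
Q = (1/n)·A·R^(2/3)·S^(1/2) = (1/0.034) × 21.02 × 0.4800^(2/3) × 0.00038^(1/2) = 7.389 m³/s

7.39 m³/s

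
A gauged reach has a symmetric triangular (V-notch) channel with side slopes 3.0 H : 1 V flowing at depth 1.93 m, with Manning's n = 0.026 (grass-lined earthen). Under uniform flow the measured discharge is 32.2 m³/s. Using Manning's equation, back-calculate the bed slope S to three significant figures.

0.00631

A = z·y² = 3.0×1.93² = 11.17 m²
P = 2y√(1+z²) = 2×1.93×√(1+3.0²) = 12.21 m
R = A/P = 11.17/12.21 = 0.9155 m
S = (Q·n / (1·A·R^(2/3)))² = (32.2×0.026 / (1×11.17×0.9428))² = 0.006314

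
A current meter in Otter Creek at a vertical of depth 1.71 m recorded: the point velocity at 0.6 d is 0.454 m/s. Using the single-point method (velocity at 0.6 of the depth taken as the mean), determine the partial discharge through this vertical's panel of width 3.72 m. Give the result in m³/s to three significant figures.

2.89 m³/s

v̄ = v₀.₆ = 0.454 m/s
q = v̄ × d × w = 0.4540 × 1.71 × 3.72 = 2.888 m³/s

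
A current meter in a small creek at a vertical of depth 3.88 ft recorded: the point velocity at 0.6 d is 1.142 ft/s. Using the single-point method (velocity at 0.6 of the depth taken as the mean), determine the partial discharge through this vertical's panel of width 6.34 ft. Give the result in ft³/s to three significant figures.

v̄ = v₀.₆ = 1.142 ft/s
q = v̄ × d × w = 1.142 × 3.88 × 6.34 = 28.09 ft³/s

28.1 ft³/s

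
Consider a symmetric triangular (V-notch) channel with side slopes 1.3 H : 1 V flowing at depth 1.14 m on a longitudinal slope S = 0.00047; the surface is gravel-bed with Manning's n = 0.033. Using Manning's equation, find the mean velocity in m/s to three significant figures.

A = z·y² = 1.3×1.14² = 1.689 m²
P = 2y√(1+z²) = 2×1.14×√(1+1.3²) = 3.739 m
R = A/P = 1.689/3.739 = 0.4518 m
Q = (1/n)·A·R^(2/3)·S^(1/2) = (1/0.033) × 1.689 × 0.4518^(2/3) × 0.00047^(1/2) = 0.6535 m³/s
V = Q/A = 0.6535/1.689 = 0.3868 m/s

0.387 m/s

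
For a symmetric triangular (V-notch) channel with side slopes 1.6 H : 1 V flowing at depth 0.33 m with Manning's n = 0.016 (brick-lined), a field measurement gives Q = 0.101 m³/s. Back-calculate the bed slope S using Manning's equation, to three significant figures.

A = z·y² = 1.6×0.33² = 0.1742 m²
P = 2y√(1+z²) = 2×0.33×√(1+1.6²) = 1.245 m
R = A/P = 0.1742/1.245 = 0.1399 m
S = (Q·n / (1·A·R^(2/3)))² = (0.101×0.016 / (1×0.1742×0.2695))² = 0.001184

0.00118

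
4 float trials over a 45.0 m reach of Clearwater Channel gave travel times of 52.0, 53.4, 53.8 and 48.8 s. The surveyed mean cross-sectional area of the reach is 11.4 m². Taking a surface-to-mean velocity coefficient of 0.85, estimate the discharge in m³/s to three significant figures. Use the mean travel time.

t̄ = (52.0 + 53.4 + 53.8 + 48.8) / 4 = 52 s
v_surface = L / t̄ = 45.0 / 52 = 0.8654 m/s
v_mean = 0.85 × 0.8654 = 0.7356 m/s
Q = A × v_mean = 11.4 × 0.7356 = 8.386 m³/s

8.39 m³/s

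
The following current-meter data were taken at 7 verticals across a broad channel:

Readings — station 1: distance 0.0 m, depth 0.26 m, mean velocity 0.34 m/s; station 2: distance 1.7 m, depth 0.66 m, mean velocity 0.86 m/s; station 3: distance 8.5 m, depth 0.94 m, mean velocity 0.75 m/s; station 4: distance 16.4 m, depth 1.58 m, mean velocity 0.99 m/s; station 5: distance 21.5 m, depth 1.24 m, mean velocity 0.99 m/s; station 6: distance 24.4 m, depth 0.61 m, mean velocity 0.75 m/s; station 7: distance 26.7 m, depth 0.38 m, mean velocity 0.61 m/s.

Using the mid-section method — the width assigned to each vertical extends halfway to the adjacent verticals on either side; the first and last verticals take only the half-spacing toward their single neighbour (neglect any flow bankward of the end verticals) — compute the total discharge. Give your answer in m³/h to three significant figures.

87100 m³/h

w_1 = (1.7 − 0.0)/2 = 0.85 m; q_1 = 0.34 × 0.26 × 0.85 = 0.07514 m³/s
w_2 = (8.5 − 0.0)/2 = 4.25 m; q_2 = 0.86 × 0.66 × 4.25 = 2.412 m³/s
w_3 = (16.4 − 1.7)/2 = 7.35 m; q_3 = 0.75 × 0.94 × 7.35 = 5.182 m³/s
w_4 = (21.5 − 8.5)/2 = 6.5 m; q_4 = 0.99 × 1.58 × 6.5 = 10.17 m³/s
w_5 = (24.4 − 16.4)/2 = 4 m; q_5 = 0.99 × 1.24 × 4 = 4.910 m³/s
w_6 = (26.7 − 21.5)/2 = 2.6 m; q_6 = 0.75 × 0.61 × 2.6 = 1.190 m³/s
w_7 = (26.7 − 24.4)/2 = 1.15 m; q_7 = 0.61 × 0.38 × 1.15 = 0.2666 m³/s
Q = Σ qᵢ = 24.20 m³/s
= 24.20 × 3600 = 87130 m³/h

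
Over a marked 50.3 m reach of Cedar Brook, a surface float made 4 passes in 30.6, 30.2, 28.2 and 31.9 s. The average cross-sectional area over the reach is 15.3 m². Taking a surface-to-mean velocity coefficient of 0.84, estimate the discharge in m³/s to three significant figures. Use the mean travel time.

t̄ = (30.6 + 30.2 + 28.2 + 31.9) / 4 = 30.225 s
v_surface = L / t̄ = 50.3 / 30.225 = 1.664 m/s
v_mean = 0.84 × 1.664 = 1.398 m/s
Q = A × v_mean = 15.3 × 1.398 = 21.39 m³/s

21.4 m³/s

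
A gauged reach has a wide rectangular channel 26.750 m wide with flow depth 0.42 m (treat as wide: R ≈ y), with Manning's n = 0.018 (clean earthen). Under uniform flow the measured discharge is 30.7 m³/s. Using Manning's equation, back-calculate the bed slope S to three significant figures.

0.00769

A = b·y = 26.750 × 0.42 = 11.24 m²
Wide channel: R ≈ y = 0.42 m
S = (Q·n / (1·A·R^(2/3)))² = (30.7×0.018 / (1×11.24×0.5608))² = 0.007691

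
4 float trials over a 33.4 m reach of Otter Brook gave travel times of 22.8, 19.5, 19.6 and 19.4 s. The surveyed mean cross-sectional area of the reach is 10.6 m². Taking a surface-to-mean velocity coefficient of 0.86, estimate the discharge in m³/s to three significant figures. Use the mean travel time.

15.0 m³/s

t̄ = (22.8 + 19.5 + 19.6 + 19.4) / 4 = 20.325 s
v_surface = L / t̄ = 33.4 / 20.325 = 1.643 m/s
v_mean = 0.86 × 1.643 = 1.413 m/s
Q = A × v_mean = 10.6 × 1.413 = 14.98 m³/s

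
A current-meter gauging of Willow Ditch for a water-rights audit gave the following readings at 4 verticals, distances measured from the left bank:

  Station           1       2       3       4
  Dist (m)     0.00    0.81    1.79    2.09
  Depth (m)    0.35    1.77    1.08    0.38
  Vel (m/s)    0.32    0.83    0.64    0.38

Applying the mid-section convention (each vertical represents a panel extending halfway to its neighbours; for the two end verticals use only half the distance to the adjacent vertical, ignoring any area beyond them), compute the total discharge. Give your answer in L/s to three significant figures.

w_1 = (0.81 − 0.00)/2 = 0.405 m; q_1 = 0.32 × 0.35 × 0.405 = 0.04536 m³/s
w_2 = (1.79 − 0.00)/2 = 0.895 m; q_2 = 0.83 × 1.77 × 0.895 = 1.315 m³/s
w_3 = (2.09 − 0.81)/2 = 0.64 m; q_3 = 0.64 × 1.08 × 0.64 = 0.4424 m³/s
w_4 = (2.09 − 1.79)/2 = 0.15 m; q_4 = 0.38 × 0.38 × 0.15 = 0.02166 m³/s
Q = Σ qᵢ = 1.824 m³/s
= 1.824 × 1000 = 1824 L/s

1820 L/s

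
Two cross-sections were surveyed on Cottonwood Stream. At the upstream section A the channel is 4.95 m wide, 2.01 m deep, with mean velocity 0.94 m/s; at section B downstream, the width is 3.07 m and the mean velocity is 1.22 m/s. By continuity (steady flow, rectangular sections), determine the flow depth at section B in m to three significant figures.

Q = A₁V₁ = (4.95×2.01) × 0.94 = 9.353 m³/s
d₂ = Q/(b₂ V₂) = 9.353/(3.07×1.22) = 2.497 m

2.50 m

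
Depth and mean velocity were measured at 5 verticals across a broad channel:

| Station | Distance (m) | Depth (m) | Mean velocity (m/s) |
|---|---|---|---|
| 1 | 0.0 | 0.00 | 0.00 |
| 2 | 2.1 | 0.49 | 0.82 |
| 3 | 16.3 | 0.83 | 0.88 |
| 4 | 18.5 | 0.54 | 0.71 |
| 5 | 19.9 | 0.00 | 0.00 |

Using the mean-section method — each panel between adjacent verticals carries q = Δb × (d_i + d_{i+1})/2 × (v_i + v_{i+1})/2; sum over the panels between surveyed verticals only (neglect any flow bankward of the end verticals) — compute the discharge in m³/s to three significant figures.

9.51 m³/s

Panel 1-2: Δb = 2.1 m, d̄ = (0.00+0.49)/2 = 0.245, v̄ = (0.00+0.82)/2 = 0.41 → q = 2.1×0.245×0.41 = 0.2109 m³/s
Panel 2-3: Δb = 14.2 m, d̄ = (0.49+0.83)/2 = 0.66, v̄ = (0.82+0.88)/2 = 0.85 → q = 14.2×0.66×0.85 = 7.966 m³/s
Panel 3-4: Δb = 2.2 m, d̄ = (0.83+0.54)/2 = 0.685, v̄ = (0.88+0.71)/2 = 0.795 → q = 2.2×0.685×0.795 = 1.198 m³/s
Panel 4-5: Δb = 1.4 m, d̄ = (0.54+0.00)/2 = 0.27, v̄ = (0.71+0.00)/2 = 0.355 → q = 1.4×0.27×0.355 = 0.1342 m³/s
Q = Σ q = 9.509 m³/s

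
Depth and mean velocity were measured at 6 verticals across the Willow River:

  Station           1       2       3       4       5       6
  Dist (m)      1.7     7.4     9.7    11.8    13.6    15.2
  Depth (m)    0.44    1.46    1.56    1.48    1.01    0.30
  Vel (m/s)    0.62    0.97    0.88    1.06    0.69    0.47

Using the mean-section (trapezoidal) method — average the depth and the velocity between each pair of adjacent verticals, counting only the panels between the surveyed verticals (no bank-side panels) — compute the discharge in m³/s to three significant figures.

13.2 m³/s

Panel 1-2: Δb = 5.7 m, d̄ = (0.44+1.46)/2 = 0.95, v̄ = (0.62+0.97)/2 = 0.795 → q = 5.7×0.95×0.795 = 4.305 m³/s
Panel 2-3: Δb = 2.3 m, d̄ = (1.46+1.56)/2 = 1.51, v̄ = (0.97+0.88)/2 = 0.925 → q = 2.3×1.51×0.925 = 3.213 m³/s
Panel 3-4: Δb = 2.1 m, d̄ = (1.56+1.48)/2 = 1.52, v̄ = (0.88+1.06)/2 = 0.97 → q = 2.1×1.52×0.97 = 3.096 m³/s
Panel 4-5: Δb = 1.8 m, d̄ = (1.48+1.01)/2 = 1.245, v̄ = (1.06+0.69)/2 = 0.875 → q = 1.8×1.245×0.875 = 1.961 m³/s
Panel 5-6: Δb = 1.6 m, d̄ = (1.01+0.30)/2 = 0.655, v̄ = (0.69+0.47)/2 = 0.58 → q = 1.6×0.655×0.58 = 0.6078 m³/s
Q = Σ q = 13.18 m³/s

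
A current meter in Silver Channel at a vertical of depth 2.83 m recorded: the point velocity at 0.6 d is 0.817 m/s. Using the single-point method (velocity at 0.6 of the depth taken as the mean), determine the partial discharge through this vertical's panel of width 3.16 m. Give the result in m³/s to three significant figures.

7.31 m³/s

v̄ = v₀.₆ = 0.817 m/s
q = v̄ × d × w = 0.8170 × 2.83 × 3.16 = 7.306 m³/s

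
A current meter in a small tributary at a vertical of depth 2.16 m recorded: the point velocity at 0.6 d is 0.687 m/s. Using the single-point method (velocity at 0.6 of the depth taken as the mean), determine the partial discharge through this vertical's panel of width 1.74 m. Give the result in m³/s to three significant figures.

2.58 m³/s

v̄ = v₀.₆ = 0.687 m/s
q = v̄ × d × w = 0.6870 × 2.16 × 1.74 = 2.582 m³/s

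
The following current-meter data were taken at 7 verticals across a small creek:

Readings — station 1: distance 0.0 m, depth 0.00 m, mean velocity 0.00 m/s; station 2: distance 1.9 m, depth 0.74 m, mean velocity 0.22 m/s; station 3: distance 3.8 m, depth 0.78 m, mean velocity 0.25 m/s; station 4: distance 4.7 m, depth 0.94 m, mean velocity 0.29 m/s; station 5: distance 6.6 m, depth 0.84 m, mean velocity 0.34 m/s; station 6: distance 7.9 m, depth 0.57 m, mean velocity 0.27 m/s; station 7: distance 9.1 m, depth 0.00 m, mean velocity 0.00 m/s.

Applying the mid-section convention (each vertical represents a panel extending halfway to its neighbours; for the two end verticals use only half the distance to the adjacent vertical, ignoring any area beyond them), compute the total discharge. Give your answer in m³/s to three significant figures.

1.61 m³/s

w_2 = (3.8 − 0.0)/2 = 1.9 m; q_2 = 0.22 × 0.74 × 1.9 = 0.3093 m³/s
w_3 = (4.7 − 1.9)/2 = 1.4 m; q_3 = 0.25 × 0.78 × 1.4 = 0.2730 m³/s
w_4 = (6.6 − 3.8)/2 = 1.4 m; q_4 = 0.29 × 0.94 × 1.4 = 0.3816 m³/s
w_5 = (7.9 − 4.7)/2 = 1.6 m; q_5 = 0.34 × 0.84 × 1.6 = 0.4570 m³/s
w_6 = (9.1 − 6.6)/2 = 1.25 m; q_6 = 0.27 × 0.57 × 1.25 = 0.1924 m³/s
Stations 1, 7 contribute zero (depth or velocity is 0).
Q = Σ qᵢ = 1.613 m³/s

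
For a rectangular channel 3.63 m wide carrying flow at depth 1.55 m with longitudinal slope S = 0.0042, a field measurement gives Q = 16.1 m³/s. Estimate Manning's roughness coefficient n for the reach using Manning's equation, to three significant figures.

A = b·y = 3.63 × 1.55 = 5.627 m²
P = b + 2y = 3.63 + 2×1.55 = 6.730 m
R = A/P = 5.627/6.730 = 0.8360 m
n = (1/Q)·A·R^(2/3)·S^(1/2) = (1/16.1) × 5.627 × 0.8875 × 0.06481 = 0.02010

0.0201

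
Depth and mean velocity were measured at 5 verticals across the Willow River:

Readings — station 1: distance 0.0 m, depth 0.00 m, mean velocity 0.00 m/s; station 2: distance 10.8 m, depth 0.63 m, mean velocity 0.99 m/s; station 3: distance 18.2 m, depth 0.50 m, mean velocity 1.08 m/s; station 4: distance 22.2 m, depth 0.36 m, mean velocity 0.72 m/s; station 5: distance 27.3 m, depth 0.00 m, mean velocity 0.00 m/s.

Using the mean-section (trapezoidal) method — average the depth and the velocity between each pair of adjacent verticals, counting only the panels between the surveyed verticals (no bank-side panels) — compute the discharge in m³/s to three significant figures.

Panel 1-2: Δb = 10.8 m, d̄ = (0.00+0.63)/2 = 0.315, v̄ = (0.00+0.99)/2 = 0.495 → q = 10.8×0.315×0.495 = 1.684 m³/s
Panel 2-3: Δb = 7.4 m, d̄ = (0.63+0.50)/2 = 0.565, v̄ = (0.99+1.08)/2 = 1.035 → q = 7.4×0.565×1.035 = 4.327 m³/s
Panel 3-4: Δb = 4 m, d̄ = (0.50+0.36)/2 = 0.43, v̄ = (1.08+0.72)/2 = 0.9 → q = 4×0.43×0.9 = 1.548 m³/s
Panel 4-5: Δb = 5.1 m, d̄ = (0.36+0.00)/2 = 0.18, v̄ = (0.72+0.00)/2 = 0.36 → q = 5.1×0.18×0.36 = 0.3305 m³/s
Q = Σ q = 7.890 m³/s

7.89 m³/s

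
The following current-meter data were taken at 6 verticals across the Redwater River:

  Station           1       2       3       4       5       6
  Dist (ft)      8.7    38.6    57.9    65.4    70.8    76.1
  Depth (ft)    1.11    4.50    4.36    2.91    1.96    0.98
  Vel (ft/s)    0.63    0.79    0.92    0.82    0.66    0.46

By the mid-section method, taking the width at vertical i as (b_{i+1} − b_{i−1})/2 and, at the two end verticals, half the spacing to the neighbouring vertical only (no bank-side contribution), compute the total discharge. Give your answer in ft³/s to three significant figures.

175 ft³/s

w_1 = (38.6 − 8.7)/2 = 14.95 ft; q_1 = 0.63 × 1.11 × 14.95 = 10.45 ft³/s
w_2 = (57.9 − 8.7)/2 = 24.6 ft; q_2 = 0.79 × 4.50 × 24.6 = 87.45 ft³/s
w_3 = (65.4 − 38.6)/2 = 13.4 ft; q_3 = 0.92 × 4.36 × 13.4 = 53.75 ft³/s
w_4 = (70.8 − 57.9)/2 = 6.45 ft; q_4 = 0.82 × 2.91 × 6.45 = 15.39 ft³/s
w_5 = (76.1 − 65.4)/2 = 5.35 ft; q_5 = 0.66 × 1.96 × 5.35 = 6.921 ft³/s
w_6 = (76.1 − 70.8)/2 = 2.65 ft; q_6 = 0.46 × 0.98 × 2.65 = 1.195 ft³/s
Q = Σ qᵢ = 175.2 ft³/s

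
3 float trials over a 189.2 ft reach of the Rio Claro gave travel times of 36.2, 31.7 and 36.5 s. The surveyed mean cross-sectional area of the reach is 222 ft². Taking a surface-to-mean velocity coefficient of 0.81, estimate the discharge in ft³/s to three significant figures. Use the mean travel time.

t̄ = (36.2 + 31.7 + 36.5) / 3 = 34.8 s
v_surface = L / t̄ = 189.2 / 34.8 = 5.437 ft/s
v_mean = 0.81 × 5.437 = 4.404 ft/s
Q = A × v_mean = 222 × 4.404 = 977.6 ft³/s

978 ft³/s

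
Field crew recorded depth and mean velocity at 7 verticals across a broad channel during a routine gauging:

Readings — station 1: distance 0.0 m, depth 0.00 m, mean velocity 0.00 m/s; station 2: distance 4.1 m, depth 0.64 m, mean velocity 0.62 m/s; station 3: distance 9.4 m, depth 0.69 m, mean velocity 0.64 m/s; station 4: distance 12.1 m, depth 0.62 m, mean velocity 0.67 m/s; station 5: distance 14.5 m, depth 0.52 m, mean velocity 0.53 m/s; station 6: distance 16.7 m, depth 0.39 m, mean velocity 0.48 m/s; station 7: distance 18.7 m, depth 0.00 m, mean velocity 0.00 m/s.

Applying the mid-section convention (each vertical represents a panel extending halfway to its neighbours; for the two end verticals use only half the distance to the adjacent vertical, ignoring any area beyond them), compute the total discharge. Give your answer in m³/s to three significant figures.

w_2 = (9.4 − 0.0)/2 = 4.7 m; q_2 = 0.62 × 0.64 × 4.7 = 1.865 m³/s
w_3 = (12.1 − 4.1)/2 = 4 m; q_3 = 0.64 × 0.69 × 4 = 1.766 m³/s
w_4 = (14.5 − 9.4)/2 = 2.55 m; q_4 = 0.67 × 0.62 × 2.55 = 1.059 m³/s
w_5 = (16.7 − 12.1)/2 = 2.3 m; q_5 = 0.53 × 0.52 × 2.3 = 0.6339 m³/s
w_6 = (18.7 − 14.5)/2 = 2.1 m; q_6 = 0.48 × 0.39 × 2.1 = 0.3931 m³/s
Stations 1, 7 contribute zero (depth or velocity is 0).
Q = Σ qᵢ = 5.718 m³/s

5.72 m³/s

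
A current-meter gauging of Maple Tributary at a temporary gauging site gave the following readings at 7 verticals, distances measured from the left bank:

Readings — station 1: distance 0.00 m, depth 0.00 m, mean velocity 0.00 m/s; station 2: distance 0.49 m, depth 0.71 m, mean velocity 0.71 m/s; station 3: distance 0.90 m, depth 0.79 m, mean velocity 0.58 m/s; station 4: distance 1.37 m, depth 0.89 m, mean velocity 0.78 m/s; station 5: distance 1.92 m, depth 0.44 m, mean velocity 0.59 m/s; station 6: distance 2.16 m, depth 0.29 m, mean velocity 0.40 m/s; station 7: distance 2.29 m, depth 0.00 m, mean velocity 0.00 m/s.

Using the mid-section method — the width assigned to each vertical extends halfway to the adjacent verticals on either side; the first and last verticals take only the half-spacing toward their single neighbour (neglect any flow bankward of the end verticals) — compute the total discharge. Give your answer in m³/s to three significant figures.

w_2 = (0.90 − 0.00)/2 = 0.45 m; q_2 = 0.71 × 0.71 × 0.45 = 0.2268 m³/s
w_3 = (1.37 − 0.49)/2 = 0.44 m; q_3 = 0.58 × 0.79 × 0.44 = 0.2016 m³/s
w_4 = (1.92 − 0.90)/2 = 0.51 m; q_4 = 0.78 × 0.89 × 0.51 = 0.3540 m³/s
w_5 = (2.16 − 1.37)/2 = 0.395 m; q_5 = 0.59 × 0.44 × 0.395 = 0.1025 m³/s
w_6 = (2.29 − 1.92)/2 = 0.185 m; q_6 = 0.40 × 0.29 × 0.185 = 0.02146 m³/s
Stations 1, 7 contribute zero (depth or velocity is 0).
Q = Σ qᵢ = 0.9065 m³/s

0.906 m³/s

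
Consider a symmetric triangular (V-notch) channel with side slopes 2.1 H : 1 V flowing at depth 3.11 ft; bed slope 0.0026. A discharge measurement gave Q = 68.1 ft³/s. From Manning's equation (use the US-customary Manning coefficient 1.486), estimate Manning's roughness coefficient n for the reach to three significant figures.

0.0283

A = z·y² = 2.1×3.11² = 20.31 ft²
P = 2y√(1+z²) = 2×3.11×√(1+2.1²) = 14.47 ft
R = A/P = 20.31/14.47 = 1.404 ft
n = (1.486/Q)·A·R^(2/3)·S^(1/2) = (1.486/68.1) × 20.31 × 1.254 × 0.05099 = 0.02834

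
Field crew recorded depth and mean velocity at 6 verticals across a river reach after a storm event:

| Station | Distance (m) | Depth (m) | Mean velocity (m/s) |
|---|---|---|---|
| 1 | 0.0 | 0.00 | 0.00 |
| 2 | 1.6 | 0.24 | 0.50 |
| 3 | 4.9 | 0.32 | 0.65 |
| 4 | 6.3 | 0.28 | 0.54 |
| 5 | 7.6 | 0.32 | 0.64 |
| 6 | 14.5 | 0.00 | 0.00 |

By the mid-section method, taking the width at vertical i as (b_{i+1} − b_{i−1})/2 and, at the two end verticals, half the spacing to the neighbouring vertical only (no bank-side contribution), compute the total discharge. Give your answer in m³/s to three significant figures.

w_2 = (4.9 − 0.0)/2 = 2.45 m; q_2 = 0.50 × 0.24 × 2.45 = 0.2940 m³/s
w_3 = (6.3 − 1.6)/2 = 2.35 m; q_3 = 0.65 × 0.32 × 2.35 = 0.4888 m³/s
w_4 = (7.6 − 4.9)/2 = 1.35 m; q_4 = 0.54 × 0.28 × 1.35 = 0.2041 m³/s
w_5 = (14.5 − 6.3)/2 = 4.1 m; q_5 = 0.64 × 0.32 × 4.1 = 0.8397 m³/s
Stations 1, 6 contribute zero (depth or velocity is 0).
Q = Σ qᵢ = 1.827 m³/s

1.83 m³/s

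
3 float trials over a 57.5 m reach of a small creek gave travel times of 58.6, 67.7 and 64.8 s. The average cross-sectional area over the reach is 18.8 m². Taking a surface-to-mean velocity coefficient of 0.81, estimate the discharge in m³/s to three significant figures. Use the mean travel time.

13.7 m³/s

t̄ = (58.6 + 67.7 + 64.8) / 3 = 63.7 s
v_surface = L / t̄ = 57.5 / 63.7 = 0.9027 m/s
v_mean = 0.81 × 0.9027 = 0.7312 m/s
Q = A × v_mean = 18.8 × 0.7312 = 13.75 m³/s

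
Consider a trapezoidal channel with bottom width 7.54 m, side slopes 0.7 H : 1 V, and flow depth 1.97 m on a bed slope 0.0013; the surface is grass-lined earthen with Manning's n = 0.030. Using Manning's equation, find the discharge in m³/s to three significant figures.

A = (b + z·y)·y = (7.54 + 0.7×1.97)×1.97 = 17.57 m²
P = b + 2y√(1+z²) = 7.54 + 2×1.97×√(1+0.7²) = 12.35 m
R = A/P = 17.57/12.35 = 1.423 m
Q = (1/n)·A·R^(2/3)·S^(1/2) = (1/0.030) × 17.57 × 1.423^(2/3) × 0.0013^(1/2) = 26.71 m³/s

26.7 m³/s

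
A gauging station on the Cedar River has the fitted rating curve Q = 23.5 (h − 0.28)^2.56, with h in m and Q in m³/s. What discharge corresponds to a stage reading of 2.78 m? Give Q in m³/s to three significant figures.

Q = 23.5 × (2.78 − 0.28)^2.56 = 23.5 × 2.5^2.56 = 245.4 m³/s

245 m³/s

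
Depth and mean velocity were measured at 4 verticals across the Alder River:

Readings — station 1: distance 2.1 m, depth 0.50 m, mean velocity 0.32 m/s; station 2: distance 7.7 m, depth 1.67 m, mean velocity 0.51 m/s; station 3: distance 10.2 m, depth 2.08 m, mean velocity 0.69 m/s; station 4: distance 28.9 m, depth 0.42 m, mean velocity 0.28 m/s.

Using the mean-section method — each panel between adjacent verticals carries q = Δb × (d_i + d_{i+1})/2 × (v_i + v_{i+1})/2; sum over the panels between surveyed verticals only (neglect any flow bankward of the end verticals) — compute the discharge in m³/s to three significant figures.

Panel 1-2: Δb = 5.6 m, d̄ = (0.50+1.67)/2 = 1.085, v̄ = (0.32+0.51)/2 = 0.415 → q = 5.6×1.085×0.415 = 2.522 m³/s
Panel 2-3: Δb = 2.5 m, d̄ = (1.67+2.08)/2 = 1.875, v̄ = (0.51+0.69)/2 = 0.6 → q = 2.5×1.875×0.6 = 2.813 m³/s
Panel 3-4: Δb = 18.7 m, d̄ = (2.08+0.42)/2 = 1.25, v̄ = (0.69+0.28)/2 = 0.485 → q = 18.7×1.25×0.485 = 11.34 m³/s
Q = Σ q = 16.67 m³/s

16.7 m³/s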